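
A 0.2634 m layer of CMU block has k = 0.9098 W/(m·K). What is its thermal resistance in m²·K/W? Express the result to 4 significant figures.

0.2895 m²·K/W

R = L/k = 0.2634/0.9098 = 0.28951 m²·K/W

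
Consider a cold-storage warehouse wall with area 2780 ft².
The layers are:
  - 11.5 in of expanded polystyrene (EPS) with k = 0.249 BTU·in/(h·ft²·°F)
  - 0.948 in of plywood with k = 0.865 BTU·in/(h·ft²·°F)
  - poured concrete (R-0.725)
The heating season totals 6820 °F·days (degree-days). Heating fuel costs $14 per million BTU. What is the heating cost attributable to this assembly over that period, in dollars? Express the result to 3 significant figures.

133 dollars

11.5/0.249 = 46.18
0.948/0.865 = 1.096
R_total = 46.18 + 1.096 + 0.725 = 48.01 ft²·°F·h/BTU
E = A × HDD × 24 / R = 2780 × 6820 × 24 / 48.01 = 9479000 BTU
Cost = 9479000/10⁶ × 14 = $132.7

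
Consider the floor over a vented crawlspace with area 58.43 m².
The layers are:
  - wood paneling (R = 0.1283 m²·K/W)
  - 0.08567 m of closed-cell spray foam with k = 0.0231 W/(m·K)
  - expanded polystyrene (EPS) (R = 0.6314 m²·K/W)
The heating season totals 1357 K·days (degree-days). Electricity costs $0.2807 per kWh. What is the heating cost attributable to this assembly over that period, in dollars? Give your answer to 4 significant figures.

119.5 dollars

0.08567/0.0231 = 3.7087
R_total = 0.1283 + 3.7087 + 0.6314 = 4.4684 m²·K/W
E = A × HDD × 24 / R / 1000 = 58.43 × 1357 × 24 / 4.4684 / 1000 = 425.87 kWh
Cost = 425.87 × 0.2807 = $119.54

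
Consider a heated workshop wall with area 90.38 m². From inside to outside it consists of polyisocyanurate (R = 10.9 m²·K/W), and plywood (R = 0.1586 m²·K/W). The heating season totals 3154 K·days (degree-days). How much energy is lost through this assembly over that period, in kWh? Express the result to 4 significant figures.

618.7 kWh

R_total = 10.9 + 0.1586 = 11.059 m²·K/W
E = A × HDD × 24 / R / 1000 = 90.38 × 3154 × 24 / 11.059 / 1000 = 618.65 kWh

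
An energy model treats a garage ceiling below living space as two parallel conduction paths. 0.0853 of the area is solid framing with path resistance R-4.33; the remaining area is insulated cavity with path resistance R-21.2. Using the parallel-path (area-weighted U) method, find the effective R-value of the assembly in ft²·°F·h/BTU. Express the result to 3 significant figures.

15.9 ft²·°F·h/BTU

U_eff = 0.9147/21.2 + 0.0853/4.33 = 0.04315 + 0.0197 = 0.06285
R_eff = 1/U_eff = 15.91 ft²·°F·h/BTU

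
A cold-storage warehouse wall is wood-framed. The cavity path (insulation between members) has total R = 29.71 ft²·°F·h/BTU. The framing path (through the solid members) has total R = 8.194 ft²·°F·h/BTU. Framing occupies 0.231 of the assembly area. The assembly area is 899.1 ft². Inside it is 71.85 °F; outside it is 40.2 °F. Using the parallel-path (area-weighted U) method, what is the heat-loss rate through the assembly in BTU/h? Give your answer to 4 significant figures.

1539 BTU/h

U_eff = 0.769/29.71 + 0.231/8.194 = 0.025884 + 0.028191 = 0.054075
R_eff = 1/U_eff = 18.493 ft²·°F·h/BTU
Q = 899.1 × (71.85 − 40.2) / 18.493 = 1538.8 BTU/h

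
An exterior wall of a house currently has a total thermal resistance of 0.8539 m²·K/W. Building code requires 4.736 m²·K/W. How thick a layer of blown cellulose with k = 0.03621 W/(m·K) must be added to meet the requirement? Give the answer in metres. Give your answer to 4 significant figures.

0.1406 m

ΔR = 4.736 − 0.8539 = 3.8821 m²·K/W
L = ΔR × k = 3.8821 × 0.03621 = 0.14057 m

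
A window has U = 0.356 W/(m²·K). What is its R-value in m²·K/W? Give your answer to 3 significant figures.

2.81 m²·K/W

R = 1/U = 1/0.356 = 2.809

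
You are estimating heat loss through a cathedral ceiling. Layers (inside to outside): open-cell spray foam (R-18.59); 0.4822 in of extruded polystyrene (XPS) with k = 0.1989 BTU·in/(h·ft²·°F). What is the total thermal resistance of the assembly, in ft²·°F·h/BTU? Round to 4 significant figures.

21.01 ft²·°F·h/BTU

0.4822/0.1989 = 2.4243
R_total = 18.59 + 2.4243 = 21.014 ft²·°F·h/BTU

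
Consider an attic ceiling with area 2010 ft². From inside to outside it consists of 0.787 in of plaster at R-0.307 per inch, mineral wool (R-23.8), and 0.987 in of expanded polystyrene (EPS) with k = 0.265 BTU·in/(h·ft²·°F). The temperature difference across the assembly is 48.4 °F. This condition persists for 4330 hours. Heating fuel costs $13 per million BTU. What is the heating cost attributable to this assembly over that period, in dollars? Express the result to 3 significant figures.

197 dollars

0.787 × 0.307 = 0.2416
0.987/0.265 = 3.725
R_total = 0.2416 + 23.8 + 3.725 = 27.77 ft²·°F·h/BTU
Q = 2010 × 48.4 / 27.77 = 3504 BTU/h
E = 3504 × 4330 = 15170000 BTU
Cost = 15170000/10⁶ × 13 = $197.2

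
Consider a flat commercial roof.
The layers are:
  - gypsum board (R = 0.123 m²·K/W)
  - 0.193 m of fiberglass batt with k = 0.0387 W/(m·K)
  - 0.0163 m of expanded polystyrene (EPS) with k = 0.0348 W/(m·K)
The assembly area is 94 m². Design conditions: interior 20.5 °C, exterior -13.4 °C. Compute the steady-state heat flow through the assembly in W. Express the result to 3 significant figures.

571 W

0.193/0.0387 = 4.987
0.0163/0.0348 = 0.4684
R_total = 0.123 + 4.987 + 0.4684 = 5.578 m²·K/W
Q = A·ΔT/R = 94 × (20.5 − (-13.4)) / 5.578 = 571.2 W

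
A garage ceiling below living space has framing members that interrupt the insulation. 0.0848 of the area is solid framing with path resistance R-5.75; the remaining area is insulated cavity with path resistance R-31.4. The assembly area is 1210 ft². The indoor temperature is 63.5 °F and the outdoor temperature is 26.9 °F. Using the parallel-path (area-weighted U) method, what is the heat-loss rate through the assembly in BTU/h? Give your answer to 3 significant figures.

U_eff = 0.9152/31.4 + 0.0848/5.75 = 0.02915 + 0.01475 = 0.04389
R_eff = 1/U_eff = 22.78 ft²·°F·h/BTU
Q = 1210 × (63.5 − 26.9) / 22.78 = 1944 BTU/h

1940 BTU/h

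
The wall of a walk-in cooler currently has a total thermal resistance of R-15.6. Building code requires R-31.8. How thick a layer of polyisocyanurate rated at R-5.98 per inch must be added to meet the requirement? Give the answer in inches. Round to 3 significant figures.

ΔR = 31.8 − 15.6 = 16.2 ft²·°F·h/BTU
L = ΔR / (R/in) = 16.2/5.98 = 2.709 in

2.71 in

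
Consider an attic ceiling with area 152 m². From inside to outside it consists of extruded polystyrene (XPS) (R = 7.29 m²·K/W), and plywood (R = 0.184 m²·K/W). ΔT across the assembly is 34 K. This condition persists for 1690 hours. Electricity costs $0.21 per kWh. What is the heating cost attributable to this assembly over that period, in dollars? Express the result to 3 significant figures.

R_total = 7.29 + 0.184 = 7.474 m²·K/W
Q = 152 × 34 / 7.474 = 691.5 W
E = 691.5 W × 1690 h / 1000 = 1169 kWh
Cost = 1169 × 0.21 = $245.4

245 dollars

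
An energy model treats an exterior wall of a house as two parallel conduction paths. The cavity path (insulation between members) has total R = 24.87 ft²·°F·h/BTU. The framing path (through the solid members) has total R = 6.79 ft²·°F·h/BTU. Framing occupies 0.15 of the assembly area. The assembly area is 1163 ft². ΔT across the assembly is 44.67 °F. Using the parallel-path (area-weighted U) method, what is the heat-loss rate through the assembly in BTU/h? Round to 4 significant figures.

2923 BTU/h

U_eff = 0.85/24.87 + 0.15/6.79 = 0.034178 + 0.022091 = 0.056269
R_eff = 1/U_eff = 17.772 ft²·°F·h/BTU
Q = 1163 × 44.67 / 17.772 = 2923.2 BTU/h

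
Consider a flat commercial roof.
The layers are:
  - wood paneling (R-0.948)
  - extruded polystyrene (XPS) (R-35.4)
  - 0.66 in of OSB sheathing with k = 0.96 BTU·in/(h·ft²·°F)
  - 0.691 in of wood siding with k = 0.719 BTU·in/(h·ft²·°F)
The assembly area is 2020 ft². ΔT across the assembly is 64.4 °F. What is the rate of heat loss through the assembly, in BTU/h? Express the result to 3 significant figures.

3420 BTU/h

0.66/0.96 = 0.6875
0.691/0.719 = 0.9611
R_total = 0.948 + 35.4 + 0.6875 + 0.9611 = 38 ft²·°F·h/BTU
Q = A·ΔT/R = 2020 × 64.4 / 38 = 3424 BTU/h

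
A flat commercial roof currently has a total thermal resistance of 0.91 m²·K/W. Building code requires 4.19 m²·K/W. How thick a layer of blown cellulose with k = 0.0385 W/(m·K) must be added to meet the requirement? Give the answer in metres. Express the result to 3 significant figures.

0.126 m

ΔR = 4.19 − 0.91 = 3.28 m²·K/W
L = ΔR × k = 3.28 × 0.0385 = 0.1263 m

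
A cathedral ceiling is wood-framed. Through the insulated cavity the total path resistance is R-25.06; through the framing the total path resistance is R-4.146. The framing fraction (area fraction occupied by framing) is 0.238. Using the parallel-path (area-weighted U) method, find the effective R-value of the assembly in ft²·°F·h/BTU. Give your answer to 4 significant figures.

11.39 ft²·°F·h/BTU

U_eff = 0.762/25.06 + 0.238/4.146 = 0.030407 + 0.057405 = 0.087812
R_eff = 1/U_eff = 11.388 ft²·°F·h/BTU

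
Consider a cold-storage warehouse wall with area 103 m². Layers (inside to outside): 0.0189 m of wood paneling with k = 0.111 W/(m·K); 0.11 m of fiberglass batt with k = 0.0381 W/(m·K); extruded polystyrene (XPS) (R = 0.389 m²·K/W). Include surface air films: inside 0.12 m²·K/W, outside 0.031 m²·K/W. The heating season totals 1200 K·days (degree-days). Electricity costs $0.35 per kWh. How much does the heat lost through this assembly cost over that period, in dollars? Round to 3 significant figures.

0.0189/0.111 = 0.1703
0.11/0.0381 = 2.887
R_total = 0.12 + 0.1703 + 2.887 + 0.389 + 0.031 = 3.597 m²·K/W
E = A × HDD × 24 / R / 1000 = 103 × 1200 × 24 / 3.597 / 1000 = 824.6 kWh
Cost = 824.6 × 0.35 = $288.6

289 dollars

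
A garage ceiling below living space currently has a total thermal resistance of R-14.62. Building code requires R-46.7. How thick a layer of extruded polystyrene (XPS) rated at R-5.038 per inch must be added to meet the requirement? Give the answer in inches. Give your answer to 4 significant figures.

6.368 in

ΔR = 46.7 − 14.62 = 32.08 ft²·°F·h/BTU
L = ΔR / (R/in) = 32.08/5.038 = 6.3676 in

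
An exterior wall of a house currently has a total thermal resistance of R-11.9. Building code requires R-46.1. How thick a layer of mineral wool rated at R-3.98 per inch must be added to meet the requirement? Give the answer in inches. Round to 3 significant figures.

8.59 in

ΔR = 46.1 − 11.9 = 34.2 ft²·°F·h/BTU
L = ΔR / (R/in) = 34.2/3.98 = 8.593 in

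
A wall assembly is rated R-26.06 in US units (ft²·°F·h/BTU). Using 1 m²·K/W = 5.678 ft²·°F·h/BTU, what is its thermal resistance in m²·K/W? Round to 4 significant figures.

R_SI = 26.06/5.678 = 4.5896

4.590 m²·K/W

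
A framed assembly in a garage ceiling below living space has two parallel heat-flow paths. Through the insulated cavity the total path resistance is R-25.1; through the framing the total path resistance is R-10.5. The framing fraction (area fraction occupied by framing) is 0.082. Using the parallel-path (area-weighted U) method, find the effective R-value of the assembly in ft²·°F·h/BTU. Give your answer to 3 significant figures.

22.5 ft²·°F·h/BTU

U_eff = 0.918/25.1 + 0.082/10.5 = 0.03657 + 0.00781 = 0.04438
R_eff = 1/U_eff = 22.53 ft²·°F·h/BTU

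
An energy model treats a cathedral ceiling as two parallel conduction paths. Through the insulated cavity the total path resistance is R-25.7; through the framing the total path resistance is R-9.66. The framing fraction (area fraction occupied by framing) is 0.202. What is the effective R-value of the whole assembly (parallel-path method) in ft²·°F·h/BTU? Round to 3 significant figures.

19.2 ft²·°F·h/BTU

U_eff = 0.798/25.7 + 0.202/9.66 = 0.03105 + 0.02091 = 0.05196
R_eff = 1/U_eff = 19.24 ft²·°F·h/BTU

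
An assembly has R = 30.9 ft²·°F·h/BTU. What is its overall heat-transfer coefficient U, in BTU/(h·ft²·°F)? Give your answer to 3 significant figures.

0.0324 BTU/(h·ft²·°F)

U = 1/R = 1/30.9 = 0.03236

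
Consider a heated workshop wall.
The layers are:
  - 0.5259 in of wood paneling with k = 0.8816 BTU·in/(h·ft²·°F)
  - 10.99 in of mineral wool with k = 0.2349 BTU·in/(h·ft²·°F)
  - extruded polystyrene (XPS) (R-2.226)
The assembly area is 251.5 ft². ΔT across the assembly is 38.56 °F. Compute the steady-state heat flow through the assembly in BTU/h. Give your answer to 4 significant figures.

195.5 BTU/h

0.5259/0.8816 = 0.59653
10.99/0.2349 = 46.786
R_total = 0.59653 + 46.786 + 2.226 = 49.608 ft²·°F·h/BTU
Q = A·ΔT/R = 251.5 × 38.56 / 49.608 = 195.49 BTU/h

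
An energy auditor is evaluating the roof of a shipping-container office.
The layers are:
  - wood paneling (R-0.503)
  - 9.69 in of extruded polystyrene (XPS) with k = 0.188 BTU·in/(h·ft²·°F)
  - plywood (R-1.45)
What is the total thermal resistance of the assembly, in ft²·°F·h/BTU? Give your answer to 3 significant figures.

53.5 ft²·°F·h/BTU

9.69/0.188 = 51.54
R_total = 0.503 + 51.54 + 1.45 = 53.5 ft²·°F·h/BTU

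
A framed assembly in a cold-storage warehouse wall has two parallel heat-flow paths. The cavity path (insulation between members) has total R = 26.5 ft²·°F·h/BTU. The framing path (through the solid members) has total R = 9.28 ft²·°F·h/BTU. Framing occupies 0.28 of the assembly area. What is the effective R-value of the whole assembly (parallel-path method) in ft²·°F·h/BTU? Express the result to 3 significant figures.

17.4 ft²·°F·h/BTU

U_eff = 0.72/26.5 + 0.28/9.28 = 0.02717 + 0.03017 = 0.05734
R_eff = 1/U_eff = 17.44 ft²·°F·h/BTU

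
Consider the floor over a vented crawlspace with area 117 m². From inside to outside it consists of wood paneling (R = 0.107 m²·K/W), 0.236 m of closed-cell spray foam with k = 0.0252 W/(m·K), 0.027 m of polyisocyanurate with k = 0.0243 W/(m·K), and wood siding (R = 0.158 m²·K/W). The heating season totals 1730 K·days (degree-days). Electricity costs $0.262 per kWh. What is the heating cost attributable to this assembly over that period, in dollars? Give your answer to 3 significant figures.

118 dollars

0.236/0.0252 = 9.365
0.027/0.0243 = 1.111
R_total = 0.107 + 9.365 + 1.111 + 0.158 = 10.74 m²·K/W
E = A × HDD × 24 / R / 1000 = 117 × 1730 × 24 / 10.74 / 1000 = 452.3 kWh
Cost = 452.3 × 0.262 = $118.5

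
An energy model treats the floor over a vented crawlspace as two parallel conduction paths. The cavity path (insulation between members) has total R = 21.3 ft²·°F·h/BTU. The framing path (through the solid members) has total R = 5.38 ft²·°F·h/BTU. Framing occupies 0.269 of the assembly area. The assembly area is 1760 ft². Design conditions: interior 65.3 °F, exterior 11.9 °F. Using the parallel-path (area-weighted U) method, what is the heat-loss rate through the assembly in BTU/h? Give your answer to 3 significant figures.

U_eff = 0.731/21.3 + 0.269/5.38 = 0.03432 + 0.05 = 0.08432
R_eff = 1/U_eff = 11.86 ft²·°F·h/BTU
Q = 1760 × (65.3 − 11.9) / 11.86 = 7925 BTU/h

7920 BTU/h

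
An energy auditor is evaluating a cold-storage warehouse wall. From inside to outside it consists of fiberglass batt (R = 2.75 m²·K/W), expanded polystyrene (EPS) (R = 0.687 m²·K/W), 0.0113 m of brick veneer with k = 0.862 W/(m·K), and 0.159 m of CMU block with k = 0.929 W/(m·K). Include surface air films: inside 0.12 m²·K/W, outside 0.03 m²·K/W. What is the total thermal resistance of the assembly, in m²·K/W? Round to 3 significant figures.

0.0113/0.862 = 0.01311
0.159/0.929 = 0.1712
R_total = 0.12 + 2.75 + 0.687 + 0.01311 + 0.1712 + 0.03 = 3.771 m²·K/W

3.77 m²·K/W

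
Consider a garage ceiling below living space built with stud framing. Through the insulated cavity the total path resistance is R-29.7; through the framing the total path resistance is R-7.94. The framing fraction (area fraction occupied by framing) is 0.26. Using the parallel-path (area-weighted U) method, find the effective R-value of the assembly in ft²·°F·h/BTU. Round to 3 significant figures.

U_eff = 0.74/29.7 + 0.26/7.94 = 0.02492 + 0.03275 = 0.05766
R_eff = 1/U_eff = 17.34 ft²·°F·h/BTU

17.3 ft²·°F·h/BTU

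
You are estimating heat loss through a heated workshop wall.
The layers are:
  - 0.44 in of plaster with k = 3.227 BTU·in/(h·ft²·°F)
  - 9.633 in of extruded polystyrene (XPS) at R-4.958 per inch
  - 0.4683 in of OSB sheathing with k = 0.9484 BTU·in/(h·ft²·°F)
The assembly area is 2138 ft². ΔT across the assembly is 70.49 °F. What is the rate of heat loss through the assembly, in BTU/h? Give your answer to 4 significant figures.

3114 BTU/h

0.44/3.227 = 0.13635
9.633 × 4.958 = 47.76
0.4683/0.9484 = 0.49378
R_total = 0.13635 + 47.76 + 0.49378 = 48.391 ft²·°F·h/BTU
Q = A·ΔT/R = 2138 × 70.49 / 48.391 = 3114.4 BTU/h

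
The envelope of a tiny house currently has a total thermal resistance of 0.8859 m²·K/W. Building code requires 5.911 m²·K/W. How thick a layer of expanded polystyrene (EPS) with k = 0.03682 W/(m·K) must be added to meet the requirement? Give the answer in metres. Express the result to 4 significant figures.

ΔR = 5.911 − 0.8859 = 5.0251 m²·K/W
L = ΔR × k = 5.0251 × 0.03682 = 0.18502 m

0.1850 m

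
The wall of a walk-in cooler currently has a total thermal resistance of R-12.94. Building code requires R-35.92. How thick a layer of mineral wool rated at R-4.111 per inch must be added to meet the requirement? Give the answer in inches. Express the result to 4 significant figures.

ΔR = 35.92 − 12.94 = 22.98 ft²·°F·h/BTU
L = ΔR / (R/in) = 22.98/4.111 = 5.5899 in

5.590 in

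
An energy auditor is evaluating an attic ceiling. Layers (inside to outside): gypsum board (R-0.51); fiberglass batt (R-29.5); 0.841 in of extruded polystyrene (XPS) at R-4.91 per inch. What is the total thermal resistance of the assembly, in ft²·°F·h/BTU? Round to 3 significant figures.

0.841 × 4.91 = 4.129
R_total = 0.51 + 29.5 + 4.129 = 34.14 ft²·°F·h/BTU

34.1 ft²·°F·h/BTU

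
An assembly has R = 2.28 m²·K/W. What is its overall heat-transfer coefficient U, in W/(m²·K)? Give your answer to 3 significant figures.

U = 1/R = 1/2.28 = 0.4386

0.439 W/(m²·K)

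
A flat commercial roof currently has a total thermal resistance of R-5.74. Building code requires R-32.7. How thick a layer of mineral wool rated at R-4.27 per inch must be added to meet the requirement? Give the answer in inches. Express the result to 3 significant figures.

6.31 in

ΔR = 32.7 − 5.74 = 26.96 ft²·°F·h/BTU
L = ΔR / (R/in) = 26.96/4.27 = 6.314 in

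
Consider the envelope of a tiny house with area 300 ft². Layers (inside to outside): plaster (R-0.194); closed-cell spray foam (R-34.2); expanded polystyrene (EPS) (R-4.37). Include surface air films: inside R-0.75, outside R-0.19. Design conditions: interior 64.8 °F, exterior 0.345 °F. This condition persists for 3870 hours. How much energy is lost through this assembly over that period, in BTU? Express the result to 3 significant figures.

1880000 BTU

R_total = 0.75 + 0.194 + 34.2 + 4.37 + 0.19 = 39.7 ft²·°F·h/BTU
Q = 300 × (64.8 − 0.345) / 39.7 = 487 BTU/h
E = 487 × 3870 = 1885000 BTU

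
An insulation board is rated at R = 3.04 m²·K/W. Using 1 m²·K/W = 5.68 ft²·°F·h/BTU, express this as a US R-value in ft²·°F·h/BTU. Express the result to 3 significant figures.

17.3 ft²·°F·h/BTU

R_US = 3.04 × 5.68 = 17.27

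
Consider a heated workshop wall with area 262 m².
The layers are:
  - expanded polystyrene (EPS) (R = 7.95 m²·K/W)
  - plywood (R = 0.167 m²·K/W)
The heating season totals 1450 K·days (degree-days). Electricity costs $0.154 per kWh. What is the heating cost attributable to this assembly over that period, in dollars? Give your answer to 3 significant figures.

173 dollars

R_total = 7.95 + 0.167 = 8.117 m²·K/W
E = A × HDD × 24 / R / 1000 = 262 × 1450 × 24 / 8.117 / 1000 = 1123 kWh
Cost = 1123 × 0.154 = $173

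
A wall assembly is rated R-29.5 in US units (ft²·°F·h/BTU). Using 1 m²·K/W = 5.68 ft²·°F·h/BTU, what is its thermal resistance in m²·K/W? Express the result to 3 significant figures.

R_SI = 29.5/5.68 = 5.194

5.19 m²·K/W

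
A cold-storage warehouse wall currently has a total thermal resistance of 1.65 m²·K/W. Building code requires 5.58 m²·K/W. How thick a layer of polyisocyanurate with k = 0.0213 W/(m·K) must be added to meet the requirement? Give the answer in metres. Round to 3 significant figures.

ΔR = 5.58 − 1.65 = 3.93 m²·K/W
L = ΔR × k = 3.93 × 0.0213 = 0.08371 m

0.0837 m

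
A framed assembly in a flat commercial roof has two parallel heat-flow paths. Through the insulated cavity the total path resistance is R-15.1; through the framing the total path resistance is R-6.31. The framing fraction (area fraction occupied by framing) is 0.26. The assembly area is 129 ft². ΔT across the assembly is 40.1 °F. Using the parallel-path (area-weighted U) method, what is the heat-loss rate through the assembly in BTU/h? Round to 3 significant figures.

U_eff = 0.74/15.1 + 0.26/6.31 = 0.04901 + 0.0412 = 0.09021
R_eff = 1/U_eff = 11.09 ft²·°F·h/BTU
Q = 129 × 40.1 / 11.09 = 466.7 BTU/h

467 BTU/h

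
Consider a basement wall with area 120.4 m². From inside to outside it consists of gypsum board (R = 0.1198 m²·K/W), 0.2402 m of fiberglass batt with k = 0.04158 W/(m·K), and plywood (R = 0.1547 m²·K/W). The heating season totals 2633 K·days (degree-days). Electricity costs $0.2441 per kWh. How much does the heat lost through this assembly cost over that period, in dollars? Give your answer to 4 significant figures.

0.2402/0.04158 = 5.7768
R_total = 0.1198 + 5.7768 + 0.1547 = 6.0513 m²·K/W
E = A × HDD × 24 / R / 1000 = 120.4 × 2633 × 24 / 6.0513 / 1000 = 1257.3 kWh
Cost = 1257.3 × 0.2441 = $306.91

306.9 dollars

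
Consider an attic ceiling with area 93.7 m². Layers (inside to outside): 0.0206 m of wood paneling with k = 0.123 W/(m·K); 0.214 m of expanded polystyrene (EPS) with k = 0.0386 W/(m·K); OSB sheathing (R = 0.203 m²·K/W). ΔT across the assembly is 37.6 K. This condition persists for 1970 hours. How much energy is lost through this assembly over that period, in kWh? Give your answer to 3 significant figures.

0.0206/0.123 = 0.1675
0.214/0.0386 = 5.544
R_total = 0.1675 + 5.544 + 0.203 = 5.915 m²·K/W
Q = 93.7 × 37.6 / 5.915 = 595.7 W
E = 595.7 W × 1970 h / 1000 = 1173 kWh

1170 kWh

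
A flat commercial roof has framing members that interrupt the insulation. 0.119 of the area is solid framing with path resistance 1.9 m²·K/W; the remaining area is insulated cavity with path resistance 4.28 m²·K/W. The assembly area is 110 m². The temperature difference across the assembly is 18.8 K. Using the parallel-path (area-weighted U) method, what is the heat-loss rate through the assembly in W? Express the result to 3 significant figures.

U_eff = 0.881/4.28 + 0.119/1.9 = 0.2058 + 0.06263 = 0.2685
R_eff = 1/U_eff = 3.725 m²·K/W
Q = 110 × 18.8 / 3.725 = 555.2 W

555 W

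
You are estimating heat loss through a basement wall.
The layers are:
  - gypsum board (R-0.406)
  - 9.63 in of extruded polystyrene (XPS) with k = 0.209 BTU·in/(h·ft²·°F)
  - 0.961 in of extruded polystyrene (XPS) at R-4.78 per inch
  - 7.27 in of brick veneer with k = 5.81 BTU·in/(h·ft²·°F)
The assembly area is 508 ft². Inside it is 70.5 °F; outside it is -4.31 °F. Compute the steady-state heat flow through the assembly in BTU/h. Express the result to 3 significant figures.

9.63/0.209 = 46.08
0.961 × 4.78 = 4.594
7.27/5.81 = 1.251
R_total = 0.406 + 46.08 + 4.594 + 1.251 = 52.33 ft²·°F·h/BTU
Q = A·ΔT/R = 508 × (70.5 − (-4.31)) / 52.33 = 726.3 BTU/h

726 BTU/h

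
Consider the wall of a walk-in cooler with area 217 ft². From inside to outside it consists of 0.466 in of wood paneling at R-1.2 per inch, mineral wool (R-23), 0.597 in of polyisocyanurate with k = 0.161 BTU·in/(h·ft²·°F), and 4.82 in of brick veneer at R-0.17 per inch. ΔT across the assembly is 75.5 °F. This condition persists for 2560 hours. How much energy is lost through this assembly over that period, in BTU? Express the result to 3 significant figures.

1490000 BTU

0.466 × 1.2 = 0.5592
0.597/0.161 = 3.708
4.82 × 0.17 = 0.8194
R_total = 0.5592 + 23 + 3.708 + 0.8194 = 28.09 ft²·°F·h/BTU
Q = 217 × 75.5 / 28.09 = 583.3 BTU/h
E = 583.3 × 2560 = 1493000 BTU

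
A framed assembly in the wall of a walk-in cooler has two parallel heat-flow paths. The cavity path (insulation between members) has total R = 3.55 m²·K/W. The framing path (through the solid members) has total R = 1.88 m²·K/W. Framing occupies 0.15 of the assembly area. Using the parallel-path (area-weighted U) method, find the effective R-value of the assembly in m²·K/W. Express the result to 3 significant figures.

U_eff = 0.85/3.55 + 0.15/1.88 = 0.2394 + 0.07979 = 0.3192
R_eff = 1/U_eff = 3.133 m²·K/W

3.13 m²·K/W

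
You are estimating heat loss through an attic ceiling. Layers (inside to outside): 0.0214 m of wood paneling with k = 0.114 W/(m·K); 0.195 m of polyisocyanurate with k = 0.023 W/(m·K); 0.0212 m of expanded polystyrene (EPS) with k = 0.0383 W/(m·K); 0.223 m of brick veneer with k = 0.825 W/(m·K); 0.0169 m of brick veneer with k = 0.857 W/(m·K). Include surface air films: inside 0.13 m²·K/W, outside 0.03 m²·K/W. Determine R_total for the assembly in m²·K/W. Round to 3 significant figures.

9.67 m²·K/W

0.0214/0.114 = 0.1877
0.195/0.023 = 8.478
0.0212/0.0383 = 0.5535
0.223/0.825 = 0.2703
0.0169/0.857 = 0.01972
R_total = 0.13 + 0.1877 + 8.478 + 0.5535 + 0.2703 + 0.01972 + 0.03 = 9.67 m²·K/W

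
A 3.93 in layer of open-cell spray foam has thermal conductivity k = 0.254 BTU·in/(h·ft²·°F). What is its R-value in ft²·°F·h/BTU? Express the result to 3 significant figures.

R = L/k = 3.93/0.254 = 15.47 ft²·°F·h/BTU

15.5 ft²·°F·h/BTU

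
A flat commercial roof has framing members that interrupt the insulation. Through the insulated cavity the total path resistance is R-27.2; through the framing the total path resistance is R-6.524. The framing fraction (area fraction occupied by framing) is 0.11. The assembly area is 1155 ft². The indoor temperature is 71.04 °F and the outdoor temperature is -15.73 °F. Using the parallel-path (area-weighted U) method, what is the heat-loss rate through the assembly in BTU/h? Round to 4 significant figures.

4969 BTU/h

U_eff = 0.89/27.2 + 0.11/6.524 = 0.032721 + 0.016861 = 0.049581
R_eff = 1/U_eff = 20.169 ft²·°F·h/BTU
Q = 1155 × (71.04 − (-15.73)) / 20.169 = 4969 BTU/h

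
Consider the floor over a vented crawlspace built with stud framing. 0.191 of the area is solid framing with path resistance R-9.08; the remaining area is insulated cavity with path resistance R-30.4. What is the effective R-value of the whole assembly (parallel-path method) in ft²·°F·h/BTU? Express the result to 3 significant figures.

U_eff = 0.809/30.4 + 0.191/9.08 = 0.02661 + 0.02104 = 0.04765
R_eff = 1/U_eff = 20.99 ft²·°F·h/BTU

21.0 ft²·°F·h/BTU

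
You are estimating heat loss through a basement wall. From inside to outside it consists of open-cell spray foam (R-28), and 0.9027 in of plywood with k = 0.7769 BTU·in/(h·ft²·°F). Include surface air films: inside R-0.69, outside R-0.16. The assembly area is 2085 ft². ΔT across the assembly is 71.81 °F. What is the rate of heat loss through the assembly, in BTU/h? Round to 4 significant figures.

0.9027/0.7769 = 1.1619
R_total = 0.69 + 28 + 1.1619 + 0.16 = 30.012 ft²·°F·h/BTU
Q = A·ΔT/R = 2085 × 71.81 / 30.012 = 4988.8 BTU/h

4989 BTU/h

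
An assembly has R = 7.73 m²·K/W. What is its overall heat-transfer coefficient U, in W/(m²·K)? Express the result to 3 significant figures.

U = 1/R = 1/7.73 = 0.1294

0.129 W/(m²·K)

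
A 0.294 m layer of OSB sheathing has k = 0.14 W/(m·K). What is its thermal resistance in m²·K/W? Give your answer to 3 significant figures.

R = L/k = 0.294/0.14 = 2.1 m²·K/W

2.10 m²·K/W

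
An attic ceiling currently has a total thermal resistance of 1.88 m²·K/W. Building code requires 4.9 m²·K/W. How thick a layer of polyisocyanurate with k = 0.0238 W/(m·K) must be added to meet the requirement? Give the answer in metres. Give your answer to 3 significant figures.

0.0719 m

ΔR = 4.9 − 1.88 = 3.02 m²·K/W
L = ΔR × k = 3.02 × 0.0238 = 0.07188 m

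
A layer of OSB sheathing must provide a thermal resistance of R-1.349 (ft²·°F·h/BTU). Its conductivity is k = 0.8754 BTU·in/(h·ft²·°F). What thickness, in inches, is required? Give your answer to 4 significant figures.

1.181 in

L = R × k = 1.349 × 0.8754 = 1.1809 in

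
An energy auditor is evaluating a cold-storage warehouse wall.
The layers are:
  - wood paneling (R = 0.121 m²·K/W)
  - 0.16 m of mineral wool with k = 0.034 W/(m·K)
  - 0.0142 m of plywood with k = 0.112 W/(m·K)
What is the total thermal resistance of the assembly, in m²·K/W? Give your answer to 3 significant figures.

0.16/0.034 = 4.706
0.0142/0.112 = 0.1268
R_total = 0.121 + 4.706 + 0.1268 = 4.954 m²·K/W

4.95 m²·K/W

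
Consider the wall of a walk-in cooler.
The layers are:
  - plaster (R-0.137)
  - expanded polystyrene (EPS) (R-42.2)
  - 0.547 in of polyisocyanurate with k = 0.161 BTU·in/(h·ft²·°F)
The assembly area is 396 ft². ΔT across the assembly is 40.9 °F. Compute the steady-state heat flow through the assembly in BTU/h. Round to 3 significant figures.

0.547/0.161 = 3.398
R_total = 0.137 + 42.2 + 3.398 = 45.73 ft²·°F·h/BTU
Q = A·ΔT/R = 396 × 40.9 / 45.73 = 354.1 BTU/h

354 BTU/h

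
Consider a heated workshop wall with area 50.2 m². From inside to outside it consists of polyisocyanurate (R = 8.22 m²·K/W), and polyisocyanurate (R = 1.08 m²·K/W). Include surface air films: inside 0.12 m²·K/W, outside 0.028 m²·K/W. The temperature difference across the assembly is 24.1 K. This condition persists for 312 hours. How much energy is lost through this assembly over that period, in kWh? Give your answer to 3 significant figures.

40.0 kWh

R_total = 0.12 + 8.22 + 1.08 + 0.028 = 9.448 m²·K/W
Q = 50.2 × 24.1 / 9.448 = 128.1 W
E = 128.1 W × 312 h / 1000 = 39.95 kWh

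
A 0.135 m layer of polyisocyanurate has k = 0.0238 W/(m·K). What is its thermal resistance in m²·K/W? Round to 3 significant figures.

R = L/k = 0.135/0.0238 = 5.672 m²·K/W

5.67 m²·K/W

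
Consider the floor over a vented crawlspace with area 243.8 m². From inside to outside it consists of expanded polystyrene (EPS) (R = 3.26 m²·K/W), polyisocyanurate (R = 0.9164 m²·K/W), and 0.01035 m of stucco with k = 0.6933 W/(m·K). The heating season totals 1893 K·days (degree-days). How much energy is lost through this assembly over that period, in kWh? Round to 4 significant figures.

0.01035/0.6933 = 0.014929
R_total = 3.26 + 0.9164 + 0.014929 = 4.1913 m²·K/W
E = A × HDD × 24 / R / 1000 = 243.8 × 1893 × 24 / 4.1913 / 1000 = 2642.7 kWh

2643 kWh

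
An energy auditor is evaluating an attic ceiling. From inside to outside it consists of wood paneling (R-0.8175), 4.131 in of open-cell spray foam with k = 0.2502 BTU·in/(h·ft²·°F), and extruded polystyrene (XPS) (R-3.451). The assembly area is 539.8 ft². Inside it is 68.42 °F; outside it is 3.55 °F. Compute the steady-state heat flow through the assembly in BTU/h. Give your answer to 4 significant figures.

1685 BTU/h

4.131/0.2502 = 16.511
R_total = 0.8175 + 16.511 + 3.451 = 20.779 ft²·°F·h/BTU
Q = A·ΔT/R = 539.8 × (68.42 − 3.55) / 20.779 = 1685.2 BTU/h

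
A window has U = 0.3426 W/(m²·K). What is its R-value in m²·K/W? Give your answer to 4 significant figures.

R = 1/U = 1/0.3426 = 2.9189

2.919 m²·K/W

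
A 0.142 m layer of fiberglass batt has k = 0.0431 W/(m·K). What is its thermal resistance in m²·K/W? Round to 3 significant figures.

R = L/k = 0.142/0.0431 = 3.295 m²·K/W

3.29 m²·K/W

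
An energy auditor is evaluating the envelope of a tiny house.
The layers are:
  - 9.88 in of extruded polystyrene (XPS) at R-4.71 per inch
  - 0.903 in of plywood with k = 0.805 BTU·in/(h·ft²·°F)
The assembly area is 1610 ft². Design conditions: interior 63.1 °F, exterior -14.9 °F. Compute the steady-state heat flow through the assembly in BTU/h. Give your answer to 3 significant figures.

9.88 × 4.71 = 46.53
0.903/0.805 = 1.122
R_total = 46.53 + 1.122 = 47.66 ft²·°F·h/BTU
Q = A·ΔT/R = 1610 × (63.1 − (-14.9)) / 47.66 = 2635 BTU/h

2640 BTU/h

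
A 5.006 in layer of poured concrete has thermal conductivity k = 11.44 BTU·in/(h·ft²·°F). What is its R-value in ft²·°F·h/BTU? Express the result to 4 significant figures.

0.4376 ft²·°F·h/BTU

R = L/k = 5.006/11.44 = 0.43759 ft²·°F·h/BTU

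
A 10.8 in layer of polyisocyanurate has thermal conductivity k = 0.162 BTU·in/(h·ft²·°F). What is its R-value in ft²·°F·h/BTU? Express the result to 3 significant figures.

66.7 ft²·°F·h/BTU

R = L/k = 10.8/0.162 = 66.67 ft²·°F·h/BTU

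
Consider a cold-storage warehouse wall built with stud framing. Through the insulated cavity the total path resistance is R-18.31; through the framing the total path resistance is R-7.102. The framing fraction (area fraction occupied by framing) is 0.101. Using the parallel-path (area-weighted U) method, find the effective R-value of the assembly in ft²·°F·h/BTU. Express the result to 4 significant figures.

U_eff = 0.899/18.31 + 0.101/7.102 = 0.049099 + 0.014221 = 0.06332
R_eff = 1/U_eff = 15.793 ft²·°F·h/BTU

15.79 ft²·°F·h/BTU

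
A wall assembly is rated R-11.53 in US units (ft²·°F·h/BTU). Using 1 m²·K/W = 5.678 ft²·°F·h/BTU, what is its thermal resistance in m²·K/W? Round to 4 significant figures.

R_SI = 11.53/5.678 = 2.0306

2.031 m²·K/W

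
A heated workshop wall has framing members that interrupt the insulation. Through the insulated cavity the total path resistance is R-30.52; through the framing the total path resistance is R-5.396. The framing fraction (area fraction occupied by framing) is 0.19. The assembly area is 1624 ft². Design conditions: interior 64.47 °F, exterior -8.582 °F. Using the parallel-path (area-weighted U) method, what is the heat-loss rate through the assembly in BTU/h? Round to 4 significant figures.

U_eff = 0.81/30.52 + 0.19/5.396 = 0.02654 + 0.035211 = 0.061751
R_eff = 1/U_eff = 16.194 ft²·°F·h/BTU
Q = 1624 × (64.47 − (-8.582)) / 16.194 = 7325.9 BTU/h

7326 BTU/h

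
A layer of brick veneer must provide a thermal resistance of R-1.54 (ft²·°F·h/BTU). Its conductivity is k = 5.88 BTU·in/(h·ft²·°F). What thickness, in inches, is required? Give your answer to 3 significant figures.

9.06 in

L = R × k = 1.54 × 5.88 = 9.055 in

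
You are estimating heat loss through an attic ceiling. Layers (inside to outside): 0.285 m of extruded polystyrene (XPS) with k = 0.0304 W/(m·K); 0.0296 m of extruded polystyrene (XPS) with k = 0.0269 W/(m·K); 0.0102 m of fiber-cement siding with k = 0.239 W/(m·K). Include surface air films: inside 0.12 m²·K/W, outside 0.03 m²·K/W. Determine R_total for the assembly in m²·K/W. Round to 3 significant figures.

10.7 m²·K/W

0.285/0.0304 = 9.375
0.0296/0.0269 = 1.1
0.0102/0.239 = 0.04268
R_total = 0.12 + 9.375 + 1.1 + 0.04268 + 0.03 = 10.67 m²·K/W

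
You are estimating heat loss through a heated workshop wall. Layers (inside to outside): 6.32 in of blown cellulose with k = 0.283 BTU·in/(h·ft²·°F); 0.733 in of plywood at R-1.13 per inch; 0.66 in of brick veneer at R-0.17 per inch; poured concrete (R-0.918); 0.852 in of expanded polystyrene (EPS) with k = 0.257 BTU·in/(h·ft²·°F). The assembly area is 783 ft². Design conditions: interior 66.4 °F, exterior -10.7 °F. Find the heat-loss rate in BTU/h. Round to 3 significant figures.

2190 BTU/h

6.32/0.283 = 22.33
0.733 × 1.13 = 0.8283
0.66 × 0.17 = 0.1122
0.852/0.257 = 3.315
R_total = 22.33 + 0.8283 + 0.1122 + 0.918 + 3.315 = 27.51 ft²·°F·h/BTU
Q = A·ΔT/R = 783 × (66.4 − (-10.7)) / 27.51 = 2195 BTU/h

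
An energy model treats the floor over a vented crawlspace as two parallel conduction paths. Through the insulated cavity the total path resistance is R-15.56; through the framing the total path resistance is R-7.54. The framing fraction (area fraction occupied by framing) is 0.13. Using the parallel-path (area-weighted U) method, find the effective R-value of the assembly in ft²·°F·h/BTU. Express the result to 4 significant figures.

13.67 ft²·°F·h/BTU

U_eff = 0.87/15.56 + 0.13/7.54 = 0.055913 + 0.017241 = 0.073154
R_eff = 1/U_eff = 13.67 ft²·°F·h/BTU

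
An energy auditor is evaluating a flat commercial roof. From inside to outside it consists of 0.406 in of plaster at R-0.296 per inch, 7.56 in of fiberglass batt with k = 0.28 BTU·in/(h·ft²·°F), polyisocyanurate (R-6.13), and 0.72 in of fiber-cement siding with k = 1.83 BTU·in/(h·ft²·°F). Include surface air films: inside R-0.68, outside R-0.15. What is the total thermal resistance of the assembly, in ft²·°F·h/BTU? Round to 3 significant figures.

34.5 ft²·°F·h/BTU

0.406 × 0.296 = 0.1202
7.56/0.28 = 27
0.72/1.83 = 0.3934
R_total = 0.68 + 0.1202 + 27 + 6.13 + 0.3934 + 0.15 = 34.47 ft²·°F·h/BTU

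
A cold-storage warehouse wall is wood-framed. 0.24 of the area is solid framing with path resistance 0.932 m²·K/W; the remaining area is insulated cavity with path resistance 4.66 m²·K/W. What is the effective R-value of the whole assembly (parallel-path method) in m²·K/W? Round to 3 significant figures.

U_eff = 0.76/4.66 + 0.24/0.932 = 0.1631 + 0.2575 = 0.4206
R_eff = 1/U_eff = 2.378 m²·K/W

2.38 m²·K/W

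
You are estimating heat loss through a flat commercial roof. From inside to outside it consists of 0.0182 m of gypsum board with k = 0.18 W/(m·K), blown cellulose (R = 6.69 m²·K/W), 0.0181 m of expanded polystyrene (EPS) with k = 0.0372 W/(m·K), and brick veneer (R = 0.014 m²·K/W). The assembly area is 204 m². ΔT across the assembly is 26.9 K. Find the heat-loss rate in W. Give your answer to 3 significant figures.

0.0182/0.18 = 0.1011
0.0181/0.0372 = 0.4866
R_total = 0.1011 + 6.69 + 0.4866 + 0.014 = 7.292 m²·K/W
Q = A·ΔT/R = 204 × 26.9 / 7.292 = 752.6 W

753 W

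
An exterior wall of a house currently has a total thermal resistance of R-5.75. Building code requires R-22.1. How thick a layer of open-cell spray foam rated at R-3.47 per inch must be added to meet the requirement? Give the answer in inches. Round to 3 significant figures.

4.71 in

ΔR = 22.1 − 5.75 = 16.35 ft²·°F·h/BTU
L = ΔR / (R/in) = 16.35/3.47 = 4.712 in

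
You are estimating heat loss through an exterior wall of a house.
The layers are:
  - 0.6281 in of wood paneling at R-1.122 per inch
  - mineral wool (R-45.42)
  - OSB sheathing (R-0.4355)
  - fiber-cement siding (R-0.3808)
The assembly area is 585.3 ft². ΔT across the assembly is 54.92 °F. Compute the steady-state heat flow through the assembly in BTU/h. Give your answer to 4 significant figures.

684.8 BTU/h

0.6281 × 1.122 = 0.70473
R_total = 0.70473 + 45.42 + 0.4355 + 0.3808 = 46.941 ft²·°F·h/BTU
Q = A·ΔT/R = 585.3 × 54.92 / 46.941 = 684.79 BTU/h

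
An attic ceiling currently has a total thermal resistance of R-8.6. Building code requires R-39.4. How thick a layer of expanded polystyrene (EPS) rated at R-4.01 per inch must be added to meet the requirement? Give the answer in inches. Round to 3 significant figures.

ΔR = 39.4 − 8.6 = 30.8 ft²·°F·h/BTU
L = ΔR / (R/in) = 30.8/4.01 = 7.681 in

7.68 in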